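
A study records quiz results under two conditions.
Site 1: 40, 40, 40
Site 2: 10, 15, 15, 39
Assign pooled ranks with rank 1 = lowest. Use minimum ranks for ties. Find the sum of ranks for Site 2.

9

Sorted (ascending): 10, 15, 15, 39, 40, 40, 40
The 2 values of 15 occupy positions 2–3 → each gets rank 2.
The 3 values of 40 occupy positions 5–7 → each gets rank 5.
Site 2 values → pooled ranks: 10→1, 15→2, 15→2, 39→4
Rank sum = 1 + 2 + 2 + 4 = 9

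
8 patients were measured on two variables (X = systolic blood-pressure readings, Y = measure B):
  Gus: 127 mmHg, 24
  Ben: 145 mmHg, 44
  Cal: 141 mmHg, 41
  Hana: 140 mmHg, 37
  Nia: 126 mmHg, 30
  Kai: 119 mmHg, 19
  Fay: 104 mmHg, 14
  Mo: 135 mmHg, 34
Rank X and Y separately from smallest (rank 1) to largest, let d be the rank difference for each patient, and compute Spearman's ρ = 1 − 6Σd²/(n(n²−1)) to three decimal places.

0.976

Ranks of variable 1: 4, 8, 7, 6, 3, 2, 1, 5
Ranks of variable 2: 3, 8, 7, 6, 4, 2, 1, 5
d = r₁ − r₂: 1, 0, 0, 0, -1, 0, 0, 0
d²: 1, 0, 0, 0, 1, 0, 0, 0; Σd² = 2
ρ = 1 − 6·2/(8·63) = 1 − 12/504 = 0.976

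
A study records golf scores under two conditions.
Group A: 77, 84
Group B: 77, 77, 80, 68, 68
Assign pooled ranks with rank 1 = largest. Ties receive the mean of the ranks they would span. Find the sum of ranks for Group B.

Sorted (descending): 84, 80, 77, 77, 77, 68, 68
The 3 values of 77 occupy positions 3–5 → average rank 4.
The 2 values of 68 occupy positions 6–7 → average rank (6+7)/2 = 6.5.
Group B values → pooled ranks: 77→4, 77→4, 80→2, 68→6.5, 68→6.5
Rank sum = 4 + 4 + 2 + 6.5 + 6.5 = 23

23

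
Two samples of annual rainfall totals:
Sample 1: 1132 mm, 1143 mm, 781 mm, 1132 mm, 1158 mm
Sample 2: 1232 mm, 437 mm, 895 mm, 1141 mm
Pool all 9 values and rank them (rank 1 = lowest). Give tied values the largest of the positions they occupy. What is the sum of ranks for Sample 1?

27

Sorted (ascending): 437, 781, 895, 1132, 1132, 1141, 1143, 1158, 1232
The 2 values of 1132 occupy positions 4–5 → each gets rank 5.
Sample 1 values → pooled ranks: 1132→5, 1143→7, 781→2, 1132→5, 1158→8
Rank sum = 5 + 7 + 2 + 5 + 8 = 27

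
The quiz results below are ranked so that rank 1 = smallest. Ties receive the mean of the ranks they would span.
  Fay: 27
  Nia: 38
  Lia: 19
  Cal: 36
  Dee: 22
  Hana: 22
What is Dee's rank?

2.5

Sorted (ascending): 19, 22, 22, 27, 36, 38
The 2 values of 22 occupy positions 2–3 → average rank (2+3)/2 = 2.5.
Dee has value 22 → rank 2.5.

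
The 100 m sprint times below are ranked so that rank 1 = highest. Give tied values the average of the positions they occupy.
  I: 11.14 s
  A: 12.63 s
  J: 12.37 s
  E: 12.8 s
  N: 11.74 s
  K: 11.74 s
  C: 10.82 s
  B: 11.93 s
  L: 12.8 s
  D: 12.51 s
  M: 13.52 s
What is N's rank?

8.5

Sorted (descending): 13.52, 12.8, 12.8, 12.63, 12.51, 12.37, 11.93, 11.74, 11.74, 11.14, 10.82
The 2 values of 12.8 occupy positions 2–3 → average rank (2+3)/2 = 2.5.
The 2 values of 11.74 occupy positions 8–9 → average rank (8+9)/2 = 8.5.
N has value 11.74 s → rank 8.5.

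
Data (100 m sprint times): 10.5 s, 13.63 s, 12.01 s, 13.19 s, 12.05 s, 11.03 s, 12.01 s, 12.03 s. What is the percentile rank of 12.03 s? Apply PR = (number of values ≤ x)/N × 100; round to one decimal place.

62.5

N = 8.
Strictly below 12.03: 4. Equal to 12.03: 1.
PR = 5/8 × 100 = 62.5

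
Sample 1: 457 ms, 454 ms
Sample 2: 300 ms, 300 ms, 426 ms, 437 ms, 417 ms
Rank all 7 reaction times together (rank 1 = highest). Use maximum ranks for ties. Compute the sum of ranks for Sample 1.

Sorted (descending): 457, 454, 437, 426, 417, 300, 300
The 2 values of 300 occupy positions 6–7 → each gets rank 7.
Sample 1 values → pooled ranks: 457→1, 454→2
Rank sum = 1 + 2 = 3

3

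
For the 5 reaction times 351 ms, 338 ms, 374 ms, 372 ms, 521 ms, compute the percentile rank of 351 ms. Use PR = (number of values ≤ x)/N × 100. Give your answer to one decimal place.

N = 5.
Strictly below 351: 1. Equal to 351: 1.
PR = 2/5 × 100 = 40.0

40.0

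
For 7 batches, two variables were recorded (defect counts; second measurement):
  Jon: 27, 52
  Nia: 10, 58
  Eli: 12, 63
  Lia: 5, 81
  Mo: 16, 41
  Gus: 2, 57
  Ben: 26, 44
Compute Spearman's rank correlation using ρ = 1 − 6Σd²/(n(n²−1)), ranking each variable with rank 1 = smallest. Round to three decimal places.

-0.607

Ranks of variable 1: 7, 3, 4, 2, 5, 1, 6
Ranks of variable 2: 3, 5, 6, 7, 1, 4, 2
d = r₁ − r₂: 4, -2, -2, -5, 4, -3, 4
d²: 16, 4, 4, 25, 16, 9, 16; Σd² = 90
ρ = 1 − 6·90/(7·48) = 1 − 540/336 = -0.607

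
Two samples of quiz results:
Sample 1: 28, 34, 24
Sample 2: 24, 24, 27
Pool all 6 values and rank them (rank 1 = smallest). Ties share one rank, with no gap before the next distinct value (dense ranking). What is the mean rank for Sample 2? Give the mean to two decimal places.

1.33

Sorted (ascending): 24, 24, 24, 27, 28, 34
The 3 values of 24 share dense rank 1.
Remaining distinct values take the next consecutive integers.
Sample 2 values → pooled ranks: 24→1, 24→1, 27→2
Mean rank = (1 + 1 + 2) / 3 = 1.33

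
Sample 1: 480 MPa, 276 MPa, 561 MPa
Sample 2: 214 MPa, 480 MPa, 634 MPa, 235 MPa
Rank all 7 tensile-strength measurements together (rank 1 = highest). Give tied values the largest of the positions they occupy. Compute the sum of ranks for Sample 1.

Sorted (descending): 634, 561, 480, 480, 276, 235, 214
The 2 values of 480 occupy positions 3–4 → each gets rank 4.
Sample 1 values → pooled ranks: 480→4, 276→5, 561→2
Rank sum = 4 + 5 + 2 = 11

11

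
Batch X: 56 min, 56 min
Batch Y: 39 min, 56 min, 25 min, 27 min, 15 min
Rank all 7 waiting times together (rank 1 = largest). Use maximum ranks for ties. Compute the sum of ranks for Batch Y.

Sorted (descending): 56, 56, 56, 39, 27, 25, 15
The 3 values of 56 occupy positions 1–3 → each gets rank 3.
Batch Y values → pooled ranks: 39→4, 56→3, 25→6, 27→5, 15→7
Rank sum = 4 + 3 + 6 + 5 + 7 = 25

25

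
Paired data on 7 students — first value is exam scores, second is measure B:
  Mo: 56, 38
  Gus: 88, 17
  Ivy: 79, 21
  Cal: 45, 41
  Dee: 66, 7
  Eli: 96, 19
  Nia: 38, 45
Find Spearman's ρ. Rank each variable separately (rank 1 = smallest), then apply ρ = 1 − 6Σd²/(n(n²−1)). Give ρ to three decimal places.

-0.750

Ranks of variable 1: 3, 6, 5, 2, 4, 7, 1
Ranks of variable 2: 5, 2, 4, 6, 1, 3, 7
d = r₁ − r₂: -2, 4, 1, -4, 3, 4, -6
d²: 4, 16, 1, 16, 9, 16, 36; Σd² = 98
ρ = 1 − 6·98/(7·48) = 1 − 588/336 = -0.750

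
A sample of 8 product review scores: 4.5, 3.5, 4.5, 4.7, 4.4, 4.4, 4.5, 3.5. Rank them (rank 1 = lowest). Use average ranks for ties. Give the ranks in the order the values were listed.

6, 1.5, 6, 8, 3.5, 3.5, 6, 1.5

Sorted (ascending): 3.5, 3.5, 4.4, 4.4, 4.5, 4.5, 4.5, 4.7
The 2 values of 3.5 occupy positions 1–2 → average rank (1+2)/2 = 1.5.
The 2 values of 4.4 occupy positions 3–4 → average rank (3+4)/2 = 3.5.
The 3 values of 4.5 occupy positions 5–7 → average rank 6.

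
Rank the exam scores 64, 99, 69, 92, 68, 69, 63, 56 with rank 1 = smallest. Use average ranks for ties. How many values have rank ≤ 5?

4

Sorted (ascending): 56, 63, 64, 68, 69, 69, 92, 99
The 2 values of 69 occupy positions 5–6 → average rank (5+6)/2 = 5.5.
Ranks ≤ 5: {1, 2, 3, 4} → 4 values.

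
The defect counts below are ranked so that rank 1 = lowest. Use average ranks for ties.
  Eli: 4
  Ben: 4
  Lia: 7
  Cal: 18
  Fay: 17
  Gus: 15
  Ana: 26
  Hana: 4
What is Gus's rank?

5

Sorted (ascending): 4, 4, 4, 7, 15, 17, 18, 26
The 3 values of 4 occupy positions 1–3 → average rank 2.
Gus has value 15 → rank 5.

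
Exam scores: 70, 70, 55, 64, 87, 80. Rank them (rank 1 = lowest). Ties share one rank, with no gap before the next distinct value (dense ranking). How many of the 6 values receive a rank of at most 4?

Sorted (ascending): 55, 64, 70, 70, 80, 87
The 2 values of 70 share dense rank 3.
Remaining distinct values take the next consecutive integers.
Ranks ≤ 4: {1, 2, 3, 3, 4} → 5 values.

5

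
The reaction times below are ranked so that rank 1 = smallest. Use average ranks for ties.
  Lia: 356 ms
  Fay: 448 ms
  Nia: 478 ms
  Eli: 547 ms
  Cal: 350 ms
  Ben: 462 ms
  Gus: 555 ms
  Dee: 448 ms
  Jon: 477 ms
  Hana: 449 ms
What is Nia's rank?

Sorted (ascending): 350, 356, 448, 448, 449, 462, 477, 478, 547, 555
The 2 values of 448 occupy positions 3–4 → average rank (3+4)/2 = 3.5.
Nia has value 478 ms → rank 8.

8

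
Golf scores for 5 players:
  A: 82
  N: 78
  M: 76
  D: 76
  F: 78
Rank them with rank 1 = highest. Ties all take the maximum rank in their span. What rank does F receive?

3

Sorted (descending): 82, 78, 78, 76, 76
The 2 values of 78 occupy positions 2–3 → each gets rank 3.
The 2 values of 76 occupy positions 4–5 → each gets rank 5.
F has value 78 → rank 3.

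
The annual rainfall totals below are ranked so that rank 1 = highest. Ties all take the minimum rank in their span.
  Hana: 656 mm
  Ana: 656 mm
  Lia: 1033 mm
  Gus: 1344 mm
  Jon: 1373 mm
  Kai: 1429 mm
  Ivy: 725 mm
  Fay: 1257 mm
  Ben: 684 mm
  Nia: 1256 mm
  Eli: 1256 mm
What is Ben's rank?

9

Sorted (descending): 1429, 1373, 1344, 1257, 1256, 1256, 1033, 725, 684, 656, 656
The 2 values of 1256 occupy positions 5–6 → each gets rank 5.
The 2 values of 656 occupy positions 10–11 → each gets rank 10.
Ben has value 684 mm → rank 9.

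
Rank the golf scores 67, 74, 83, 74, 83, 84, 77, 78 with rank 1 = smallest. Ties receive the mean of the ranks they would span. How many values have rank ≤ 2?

1

Sorted (ascending): 67, 74, 74, 77, 78, 83, 83, 84
The 2 values of 74 occupy positions 2–3 → average rank (2+3)/2 = 2.5.
The 2 values of 83 occupy positions 6–7 → average rank (6+7)/2 = 6.5.
Ranks ≤ 2: {1} → 1 value.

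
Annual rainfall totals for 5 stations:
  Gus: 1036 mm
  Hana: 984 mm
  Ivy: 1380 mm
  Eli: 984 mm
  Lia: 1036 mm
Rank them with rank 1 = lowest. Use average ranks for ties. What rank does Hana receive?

1.5

Sorted (ascending): 984, 984, 1036, 1036, 1380
The 2 values of 984 occupy positions 1–2 → average rank (1+2)/2 = 1.5.
The 2 values of 1036 occupy positions 3–4 → average rank (3+4)/2 = 3.5.
Hana has value 984 mm → rank 1.5.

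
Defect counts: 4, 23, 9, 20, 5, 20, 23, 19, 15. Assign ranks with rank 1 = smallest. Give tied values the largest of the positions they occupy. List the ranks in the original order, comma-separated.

Sorted (ascending): 4, 5, 9, 15, 19, 20, 20, 23, 23
The 2 values of 20 occupy positions 6–7 → each gets rank 7.
The 2 values of 23 occupy positions 8–9 → each gets rank 9.

1, 9, 3, 7, 2, 7, 9, 5, 4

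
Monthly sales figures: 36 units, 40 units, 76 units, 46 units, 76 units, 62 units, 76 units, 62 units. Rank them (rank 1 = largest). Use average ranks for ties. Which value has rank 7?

40

Sorted (descending): 76, 76, 76, 62, 62, 46, 40, 36
The 3 values of 76 occupy positions 1–3 → average rank 2.
The 2 values of 62 occupy positions 4–5 → average rank (4+5)/2 = 4.5.
Rank 7 → value 40.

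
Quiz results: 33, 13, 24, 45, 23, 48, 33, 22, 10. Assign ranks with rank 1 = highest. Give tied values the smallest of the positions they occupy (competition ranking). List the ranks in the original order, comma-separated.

Sorted (descending): 48, 45, 33, 33, 24, 23, 22, 13, 10
The 2 values of 33 occupy positions 3–4 → each gets rank 3.

3, 8, 5, 2, 6, 1, 3, 7, 9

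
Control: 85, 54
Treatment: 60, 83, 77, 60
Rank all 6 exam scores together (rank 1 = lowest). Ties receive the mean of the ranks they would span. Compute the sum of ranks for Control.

Sorted (ascending): 54, 60, 60, 77, 83, 85
The 2 values of 60 occupy positions 2–3 → average rank (2+3)/2 = 2.5.
Control values → pooled ranks: 85→6, 54→1
Rank sum = 6 + 1 = 7

7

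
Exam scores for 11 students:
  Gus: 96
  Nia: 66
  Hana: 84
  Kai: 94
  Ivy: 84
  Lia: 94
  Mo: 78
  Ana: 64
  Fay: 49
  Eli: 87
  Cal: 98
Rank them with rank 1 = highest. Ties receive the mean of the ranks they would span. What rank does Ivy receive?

6.5

Sorted (descending): 98, 96, 94, 94, 87, 84, 84, 78, 66, 64, 49
The 2 values of 94 occupy positions 3–4 → average rank (3+4)/2 = 3.5.
The 2 values of 84 occupy positions 6–7 → average rank (6+7)/2 = 6.5.
Ivy has value 84 → rank 6.5.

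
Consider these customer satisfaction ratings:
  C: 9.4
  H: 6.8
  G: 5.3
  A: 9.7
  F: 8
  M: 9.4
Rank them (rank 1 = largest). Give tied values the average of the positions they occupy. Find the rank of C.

2.5

Sorted (descending): 9.7, 9.4, 9.4, 8, 6.8, 5.3
The 2 values of 9.4 occupy positions 2–3 → average rank (2+3)/2 = 2.5.
C has value 9.4 → rank 2.5.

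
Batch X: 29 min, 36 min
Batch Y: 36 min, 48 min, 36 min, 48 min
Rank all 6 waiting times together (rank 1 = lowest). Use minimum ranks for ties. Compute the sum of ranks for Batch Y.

Sorted (ascending): 29, 36, 36, 36, 48, 48
The 3 values of 36 occupy positions 2–4 → each gets rank 2.
The 2 values of 48 occupy positions 5–6 → each gets rank 5.
Batch Y values → pooled ranks: 36→2, 48→5, 36→2, 48→5
Rank sum = 2 + 5 + 2 + 5 = 14

14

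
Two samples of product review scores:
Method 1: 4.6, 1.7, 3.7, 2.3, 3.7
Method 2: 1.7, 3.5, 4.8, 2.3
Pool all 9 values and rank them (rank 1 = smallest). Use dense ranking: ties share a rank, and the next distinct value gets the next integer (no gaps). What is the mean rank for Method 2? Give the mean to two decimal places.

Sorted (ascending): 1.7, 1.7, 2.3, 2.3, 3.5, 3.7, 3.7, 4.6, 4.8
The 2 values of 1.7 share dense rank 1.
The 2 values of 2.3 share dense rank 2.
The 2 values of 3.7 share dense rank 4.
Remaining distinct values take the next consecutive integers.
Method 2 values → pooled ranks: 1.7→1, 3.5→3, 4.8→6, 2.3→2
Mean rank = (1 + 3 + 6 + 2) / 4 = 3.00

3.00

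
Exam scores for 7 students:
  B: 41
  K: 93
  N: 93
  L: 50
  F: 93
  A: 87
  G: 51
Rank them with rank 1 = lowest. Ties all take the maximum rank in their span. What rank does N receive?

7

Sorted (ascending): 41, 50, 51, 87, 93, 93, 93
The 3 values of 93 occupy positions 5–7 → each gets rank 7.
N has value 93 → rank 7.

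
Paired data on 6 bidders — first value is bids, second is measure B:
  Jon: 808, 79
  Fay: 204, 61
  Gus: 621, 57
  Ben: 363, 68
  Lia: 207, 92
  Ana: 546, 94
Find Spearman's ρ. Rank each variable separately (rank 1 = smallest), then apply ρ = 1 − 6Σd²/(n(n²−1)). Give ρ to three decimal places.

Ranks of variable 1: 6, 1, 5, 3, 2, 4
Ranks of variable 2: 4, 2, 1, 3, 5, 6
d = r₁ − r₂: 2, -1, 4, 0, -3, -2
d²: 4, 1, 16, 0, 9, 4; Σd² = 34
ρ = 1 − 6·34/(6·35) = 1 − 204/210 = 0.029

0.029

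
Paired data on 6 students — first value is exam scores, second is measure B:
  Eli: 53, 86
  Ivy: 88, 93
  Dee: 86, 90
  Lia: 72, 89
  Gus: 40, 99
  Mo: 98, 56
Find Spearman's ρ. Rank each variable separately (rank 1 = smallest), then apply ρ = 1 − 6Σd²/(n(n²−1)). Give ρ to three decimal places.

Ranks of variable 1: 2, 5, 4, 3, 1, 6
Ranks of variable 2: 2, 5, 4, 3, 6, 1
d = r₁ − r₂: 0, 0, 0, 0, -5, 5
d²: 0, 0, 0, 0, 25, 25; Σd² = 50
ρ = 1 − 6·50/(6·35) = 1 − 300/210 = -0.429

-0.429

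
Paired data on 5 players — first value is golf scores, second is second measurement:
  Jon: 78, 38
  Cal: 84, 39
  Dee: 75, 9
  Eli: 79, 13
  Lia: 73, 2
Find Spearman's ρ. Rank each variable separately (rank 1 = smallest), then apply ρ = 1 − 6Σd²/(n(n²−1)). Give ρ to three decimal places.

0.900

Ranks of variable 1: 3, 5, 2, 4, 1
Ranks of variable 2: 4, 5, 2, 3, 1
d = r₁ − r₂: -1, 0, 0, 1, 0
d²: 1, 0, 0, 1, 0; Σd² = 2
ρ = 1 − 6·2/(5·24) = 1 − 12/120 = 0.900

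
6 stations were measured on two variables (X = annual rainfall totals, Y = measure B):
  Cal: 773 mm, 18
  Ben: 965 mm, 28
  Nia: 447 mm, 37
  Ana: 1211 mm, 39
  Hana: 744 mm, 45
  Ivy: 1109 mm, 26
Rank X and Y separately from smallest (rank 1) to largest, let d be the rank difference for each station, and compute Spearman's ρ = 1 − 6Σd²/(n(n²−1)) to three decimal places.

Ranks of variable 1: 3, 4, 1, 6, 2, 5
Ranks of variable 2: 1, 3, 4, 5, 6, 2
d = r₁ − r₂: 2, 1, -3, 1, -4, 3
d²: 4, 1, 9, 1, 16, 9; Σd² = 40
ρ = 1 − 6·40/(6·35) = 1 − 240/210 = -0.143

-0.143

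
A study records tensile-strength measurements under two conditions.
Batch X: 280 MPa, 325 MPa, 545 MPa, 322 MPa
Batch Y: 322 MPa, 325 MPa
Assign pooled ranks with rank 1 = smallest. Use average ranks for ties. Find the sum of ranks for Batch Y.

Sorted (ascending): 280, 322, 322, 325, 325, 545
The 2 values of 322 occupy positions 2–3 → average rank (2+3)/2 = 2.5.
The 2 values of 325 occupy positions 4–5 → average rank (4+5)/2 = 4.5.
Batch Y values → pooled ranks: 322→2.5, 325→4.5
Rank sum = 2.5 + 4.5 = 7

7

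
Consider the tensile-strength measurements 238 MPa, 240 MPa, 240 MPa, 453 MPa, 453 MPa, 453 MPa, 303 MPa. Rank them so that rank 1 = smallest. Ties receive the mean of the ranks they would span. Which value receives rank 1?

Sorted (ascending): 238, 240, 240, 303, 453, 453, 453
The 2 values of 240 occupy positions 2–3 → average rank (2+3)/2 = 2.5.
The 3 values of 453 occupy positions 5–7 → average rank 6.
Rank 1 → value 238.

238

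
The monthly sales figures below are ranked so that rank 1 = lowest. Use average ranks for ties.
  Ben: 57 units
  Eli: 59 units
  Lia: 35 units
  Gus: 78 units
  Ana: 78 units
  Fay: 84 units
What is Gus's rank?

4.5

Sorted (ascending): 35, 57, 59, 78, 78, 84
The 2 values of 78 occupy positions 4–5 → average rank (4+5)/2 = 4.5.
Gus has value 78 units → rank 4.5.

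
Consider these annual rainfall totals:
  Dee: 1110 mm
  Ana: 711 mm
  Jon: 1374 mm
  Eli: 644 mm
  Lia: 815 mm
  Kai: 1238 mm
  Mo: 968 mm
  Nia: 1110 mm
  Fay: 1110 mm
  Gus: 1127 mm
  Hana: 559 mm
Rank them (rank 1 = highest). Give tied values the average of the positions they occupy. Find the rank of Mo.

Sorted (descending): 1374, 1238, 1127, 1110, 1110, 1110, 968, 815, 711, 644, 559
The 3 values of 1110 occupy positions 4–6 → average rank 5.
Mo has value 968 mm → rank 7.

7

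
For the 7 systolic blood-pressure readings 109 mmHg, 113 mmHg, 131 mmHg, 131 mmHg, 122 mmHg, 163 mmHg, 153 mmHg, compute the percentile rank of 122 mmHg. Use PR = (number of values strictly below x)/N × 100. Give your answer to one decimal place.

N = 7.
Strictly below 122: 2. Equal to 122: 1.
PR = 2/7 × 100 = 28.6

28.6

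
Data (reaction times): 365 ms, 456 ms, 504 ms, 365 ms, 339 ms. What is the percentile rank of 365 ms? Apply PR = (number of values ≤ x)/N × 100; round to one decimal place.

N = 5.
Strictly below 365: 1. Equal to 365: 2.
PR = 3/5 × 100 = 60.0

60.0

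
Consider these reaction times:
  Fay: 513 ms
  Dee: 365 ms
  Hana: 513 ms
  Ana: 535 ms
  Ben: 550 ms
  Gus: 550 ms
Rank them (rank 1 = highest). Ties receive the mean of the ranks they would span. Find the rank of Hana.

Sorted (descending): 550, 550, 535, 513, 513, 365
The 2 values of 550 occupy positions 1–2 → average rank (1+2)/2 = 1.5.
The 2 values of 513 occupy positions 4–5 → average rank (4+5)/2 = 4.5.
Hana has value 513 ms → rank 4.5.

4.5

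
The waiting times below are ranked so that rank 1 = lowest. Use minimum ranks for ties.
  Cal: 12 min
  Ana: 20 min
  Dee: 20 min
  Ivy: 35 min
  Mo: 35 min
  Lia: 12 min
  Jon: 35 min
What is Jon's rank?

5

Sorted (ascending): 12, 12, 20, 20, 35, 35, 35
The 2 values of 12 occupy positions 1–2 → each gets rank 1.
The 2 values of 20 occupy positions 3–4 → each gets rank 3.
The 3 values of 35 occupy positions 5–7 → each gets rank 5.
Jon has value 35 min → rank 5.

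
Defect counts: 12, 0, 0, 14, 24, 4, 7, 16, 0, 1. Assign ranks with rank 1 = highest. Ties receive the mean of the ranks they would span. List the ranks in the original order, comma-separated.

4, 9, 9, 3, 1, 6, 5, 2, 9, 7

Sorted (descending): 24, 16, 14, 12, 7, 4, 1, 0, 0, 0
The 3 values of 0 occupy positions 8–10 → average rank 9.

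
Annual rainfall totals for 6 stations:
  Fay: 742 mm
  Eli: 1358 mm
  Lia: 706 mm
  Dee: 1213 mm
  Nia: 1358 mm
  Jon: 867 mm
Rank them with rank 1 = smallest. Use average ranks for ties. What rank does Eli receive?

Sorted (ascending): 706, 742, 867, 1213, 1358, 1358
The 2 values of 1358 occupy positions 5–6 → average rank (5+6)/2 = 5.5.
Eli has value 1358 mm → rank 5.5.

5.5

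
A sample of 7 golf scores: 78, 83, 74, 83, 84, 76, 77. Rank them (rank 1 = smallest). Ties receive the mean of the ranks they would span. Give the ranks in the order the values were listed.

Sorted (ascending): 74, 76, 77, 78, 83, 83, 84
The 2 values of 83 occupy positions 5–6 → average rank (5+6)/2 = 5.5.

4, 5.5, 1, 5.5, 7, 2, 3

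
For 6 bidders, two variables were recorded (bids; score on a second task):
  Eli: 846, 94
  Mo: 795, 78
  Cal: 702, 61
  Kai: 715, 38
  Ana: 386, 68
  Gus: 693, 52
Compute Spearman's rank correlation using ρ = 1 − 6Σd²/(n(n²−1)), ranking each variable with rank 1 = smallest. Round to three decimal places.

0.486

Ranks of variable 1: 6, 5, 3, 4, 1, 2
Ranks of variable 2: 6, 5, 3, 1, 4, 2
d = r₁ − r₂: 0, 0, 0, 3, -3, 0
d²: 0, 0, 0, 9, 9, 0; Σd² = 18
ρ = 1 − 6·18/(6·35) = 1 − 108/210 = 0.486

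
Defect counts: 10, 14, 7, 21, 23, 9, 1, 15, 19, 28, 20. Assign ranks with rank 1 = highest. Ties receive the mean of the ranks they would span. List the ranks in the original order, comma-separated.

Sorted (descending): 28, 23, 21, 20, 19, 15, 14, 10, 9, 7, 1
No ties — each value takes its position as its rank.

8, 7, 10, 3, 2, 9, 11, 6, 5, 1, 4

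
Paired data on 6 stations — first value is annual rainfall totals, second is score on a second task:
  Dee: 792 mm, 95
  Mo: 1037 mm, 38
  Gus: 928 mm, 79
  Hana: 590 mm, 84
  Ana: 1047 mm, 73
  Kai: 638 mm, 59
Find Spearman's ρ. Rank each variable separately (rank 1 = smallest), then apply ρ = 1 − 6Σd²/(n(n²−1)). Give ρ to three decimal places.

-0.429

Ranks of variable 1: 3, 5, 4, 1, 6, 2
Ranks of variable 2: 6, 1, 4, 5, 3, 2
d = r₁ − r₂: -3, 4, 0, -4, 3, 0
d²: 9, 16, 0, 16, 9, 0; Σd² = 50
ρ = 1 − 6·50/(6·35) = 1 − 300/210 = -0.429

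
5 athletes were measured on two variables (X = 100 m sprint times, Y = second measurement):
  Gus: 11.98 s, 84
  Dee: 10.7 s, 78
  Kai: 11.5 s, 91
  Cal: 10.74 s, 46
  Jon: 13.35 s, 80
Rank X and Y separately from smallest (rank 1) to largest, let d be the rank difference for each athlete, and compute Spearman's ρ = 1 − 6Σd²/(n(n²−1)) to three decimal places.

0.500

Ranks of variable 1: 4, 1, 3, 2, 5
Ranks of variable 2: 4, 2, 5, 1, 3
d = r₁ − r₂: 0, -1, -2, 1, 2
d²: 0, 1, 4, 1, 4; Σd² = 10
ρ = 1 − 6·10/(5·24) = 1 − 60/120 = 0.500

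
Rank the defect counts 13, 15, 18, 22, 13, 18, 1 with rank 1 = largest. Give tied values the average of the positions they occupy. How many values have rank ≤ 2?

Sorted (descending): 22, 18, 18, 15, 13, 13, 1
The 2 values of 18 occupy positions 2–3 → average rank (2+3)/2 = 2.5.
The 2 values of 13 occupy positions 5–6 → average rank (5+6)/2 = 5.5.
Ranks ≤ 2: {1} → 1 value.

1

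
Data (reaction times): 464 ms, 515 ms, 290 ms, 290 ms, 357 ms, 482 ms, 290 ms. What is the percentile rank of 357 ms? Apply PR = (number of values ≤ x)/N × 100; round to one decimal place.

57.1

N = 7.
Strictly below 357: 3. Equal to 357: 1.
PR = 4/7 × 100 = 57.1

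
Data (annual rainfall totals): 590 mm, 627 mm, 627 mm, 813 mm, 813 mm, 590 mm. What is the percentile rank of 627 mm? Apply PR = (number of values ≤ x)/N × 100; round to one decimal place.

N = 6.
Strictly below 627: 2. Equal to 627: 2.
PR = 4/6 × 100 = 66.7

66.7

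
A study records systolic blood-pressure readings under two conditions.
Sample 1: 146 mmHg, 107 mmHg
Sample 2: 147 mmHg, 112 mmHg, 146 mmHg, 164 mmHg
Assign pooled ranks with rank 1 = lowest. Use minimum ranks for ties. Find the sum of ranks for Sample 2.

Sorted (ascending): 107, 112, 146, 146, 147, 164
The 2 values of 146 occupy positions 3–4 → each gets rank 3.
Sample 2 values → pooled ranks: 147→5, 112→2, 146→3, 164→6
Rank sum = 5 + 2 + 3 + 6 = 16

16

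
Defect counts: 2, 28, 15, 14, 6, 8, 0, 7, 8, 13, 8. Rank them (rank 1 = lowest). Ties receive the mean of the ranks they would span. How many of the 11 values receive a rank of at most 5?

Sorted (ascending): 0, 2, 6, 7, 8, 8, 8, 13, 14, 15, 28
The 3 values of 8 occupy positions 5–7 → average rank 6.
Ranks ≤ 5: {1, 2, 3, 4} → 4 values.

4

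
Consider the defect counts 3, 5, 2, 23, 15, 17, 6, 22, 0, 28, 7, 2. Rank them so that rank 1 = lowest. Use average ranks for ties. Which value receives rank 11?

Sorted (ascending): 0, 2, 2, 3, 5, 6, 7, 15, 17, 22, 23, 28
The 2 values of 2 occupy positions 2–3 → average rank (2+3)/2 = 2.5.
Rank 11 → value 23.

23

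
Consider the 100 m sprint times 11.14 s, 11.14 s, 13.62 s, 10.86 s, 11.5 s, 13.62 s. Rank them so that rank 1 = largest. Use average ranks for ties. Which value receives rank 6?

Sorted (descending): 13.62, 13.62, 11.5, 11.14, 11.14, 10.86
The 2 values of 13.62 occupy positions 1–2 → average rank (1+2)/2 = 1.5.
The 2 values of 11.14 occupy positions 4–5 → average rank (4+5)/2 = 4.5.
Rank 6 → value 10.86.

10.86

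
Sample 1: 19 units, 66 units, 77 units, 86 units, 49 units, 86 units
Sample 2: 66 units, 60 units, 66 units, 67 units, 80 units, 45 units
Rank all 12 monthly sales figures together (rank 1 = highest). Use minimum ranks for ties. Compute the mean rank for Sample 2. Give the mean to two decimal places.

Sorted (descending): 86, 86, 80, 77, 67, 66, 66, 66, 60, 49, 45, 19
The 2 values of 86 occupy positions 1–2 → each gets rank 1.
The 3 values of 66 occupy positions 6–8 → each gets rank 6.
Sample 2 values → pooled ranks: 66→6, 60→9, 66→6, 67→5, 80→3, 45→11
Mean rank = (6 + 9 + 6 + 5 + 3 + 11) / 6 = 6.67

6.67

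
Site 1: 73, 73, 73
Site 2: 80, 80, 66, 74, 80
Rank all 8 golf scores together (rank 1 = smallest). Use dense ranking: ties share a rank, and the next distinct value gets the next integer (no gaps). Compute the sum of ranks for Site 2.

Sorted (ascending): 66, 73, 73, 73, 74, 80, 80, 80
The 3 values of 73 share dense rank 2.
The 3 values of 80 share dense rank 4.
Remaining distinct values take the next consecutive integers.
Site 2 values → pooled ranks: 80→4, 80→4, 66→1, 74→3, 80→4
Rank sum = 4 + 4 + 1 + 3 + 4 = 16

16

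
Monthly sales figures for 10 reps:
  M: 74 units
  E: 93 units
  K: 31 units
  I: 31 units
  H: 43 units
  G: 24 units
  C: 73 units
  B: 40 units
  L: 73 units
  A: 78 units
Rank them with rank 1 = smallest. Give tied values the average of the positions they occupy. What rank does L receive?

Sorted (ascending): 24, 31, 31, 40, 43, 73, 73, 74, 78, 93
The 2 values of 31 occupy positions 2–3 → average rank (2+3)/2 = 2.5.
The 2 values of 73 occupy positions 6–7 → average rank (6+7)/2 = 6.5.
L has value 73 units → rank 6.5.

6.5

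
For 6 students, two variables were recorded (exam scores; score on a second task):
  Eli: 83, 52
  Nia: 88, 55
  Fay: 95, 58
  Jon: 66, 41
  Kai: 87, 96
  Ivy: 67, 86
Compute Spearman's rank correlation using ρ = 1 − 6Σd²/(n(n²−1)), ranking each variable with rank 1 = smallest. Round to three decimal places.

0.371

Ranks of variable 1: 3, 5, 6, 1, 4, 2
Ranks of variable 2: 2, 3, 4, 1, 6, 5
d = r₁ − r₂: 1, 2, 2, 0, -2, -3
d²: 1, 4, 4, 0, 4, 9; Σd² = 22
ρ = 1 − 6·22/(6·35) = 1 − 132/210 = 0.371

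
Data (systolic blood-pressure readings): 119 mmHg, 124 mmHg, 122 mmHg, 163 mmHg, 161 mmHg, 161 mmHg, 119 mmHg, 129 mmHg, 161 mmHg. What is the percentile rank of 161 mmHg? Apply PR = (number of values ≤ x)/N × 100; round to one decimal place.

88.9

N = 9.
Strictly below 161: 5. Equal to 161: 3.
PR = 8/9 × 100 = 88.9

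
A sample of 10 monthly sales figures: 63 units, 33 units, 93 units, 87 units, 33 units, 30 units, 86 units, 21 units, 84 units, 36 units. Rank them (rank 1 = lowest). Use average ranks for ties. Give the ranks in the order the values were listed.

6, 3.5, 10, 9, 3.5, 2, 8, 1, 7, 5

Sorted (ascending): 21, 30, 33, 33, 36, 63, 84, 86, 87, 93
The 2 values of 33 occupy positions 3–4 → average rank (3+4)/2 = 3.5.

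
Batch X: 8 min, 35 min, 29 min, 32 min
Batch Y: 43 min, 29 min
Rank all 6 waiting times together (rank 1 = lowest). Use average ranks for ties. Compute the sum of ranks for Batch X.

Sorted (ascending): 8, 29, 29, 32, 35, 43
The 2 values of 29 occupy positions 2–3 → average rank (2+3)/2 = 2.5.
Batch X values → pooled ranks: 8→1, 35→5, 29→2.5, 32→4
Rank sum = 1 + 5 + 2.5 + 4 = 12.5

12.5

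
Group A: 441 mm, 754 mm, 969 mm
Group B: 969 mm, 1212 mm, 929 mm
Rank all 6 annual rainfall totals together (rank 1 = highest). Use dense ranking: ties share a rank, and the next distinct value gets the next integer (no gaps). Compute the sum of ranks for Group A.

11

Sorted (descending): 1212, 969, 969, 929, 754, 441
The 2 values of 969 share dense rank 2.
Remaining distinct values take the next consecutive integers.
Group A values → pooled ranks: 441→5, 754→4, 969→2
Rank sum = 5 + 4 + 2 = 11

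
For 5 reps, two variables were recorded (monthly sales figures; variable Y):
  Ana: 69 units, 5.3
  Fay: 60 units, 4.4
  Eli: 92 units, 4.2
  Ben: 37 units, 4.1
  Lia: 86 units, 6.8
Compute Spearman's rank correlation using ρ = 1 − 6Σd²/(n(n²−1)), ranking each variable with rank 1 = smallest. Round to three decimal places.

0.400

Ranks of variable 1: 3, 2, 5, 1, 4
Ranks of variable 2: 4, 3, 2, 1, 5
d = r₁ − r₂: -1, -1, 3, 0, -1
d²: 1, 1, 9, 0, 1; Σd² = 12
ρ = 1 − 6·12/(5·24) = 1 − 72/120 = 0.400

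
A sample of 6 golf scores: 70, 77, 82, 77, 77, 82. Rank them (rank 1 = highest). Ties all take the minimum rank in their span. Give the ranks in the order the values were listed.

Sorted (descending): 82, 82, 77, 77, 77, 70
The 2 values of 82 occupy positions 1–2 → each gets rank 1.
The 3 values of 77 occupy positions 3–5 → each gets rank 3.

6, 3, 1, 3, 3, 1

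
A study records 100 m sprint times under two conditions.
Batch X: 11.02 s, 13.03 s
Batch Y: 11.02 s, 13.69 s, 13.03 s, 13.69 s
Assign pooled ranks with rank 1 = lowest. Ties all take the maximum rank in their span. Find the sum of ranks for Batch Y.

Sorted (ascending): 11.02, 11.02, 13.03, 13.03, 13.69, 13.69
The 2 values of 11.02 occupy positions 1–2 → each gets rank 2.
The 2 values of 13.03 occupy positions 3–4 → each gets rank 4.
The 2 values of 13.69 occupy positions 5–6 → each gets rank 6.
Batch Y values → pooled ranks: 11.02→2, 13.69→6, 13.03→4, 13.69→6
Rank sum = 2 + 6 + 4 + 6 = 18

18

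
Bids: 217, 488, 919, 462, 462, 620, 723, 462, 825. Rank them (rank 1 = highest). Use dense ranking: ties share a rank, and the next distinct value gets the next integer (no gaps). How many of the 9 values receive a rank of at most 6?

Sorted (descending): 919, 825, 723, 620, 488, 462, 462, 462, 217
The 3 values of 462 share dense rank 6.
Remaining distinct values take the next consecutive integers.
Ranks ≤ 6: {1, 2, 3, 4, 5, 6, 6, 6} → 8 values.

8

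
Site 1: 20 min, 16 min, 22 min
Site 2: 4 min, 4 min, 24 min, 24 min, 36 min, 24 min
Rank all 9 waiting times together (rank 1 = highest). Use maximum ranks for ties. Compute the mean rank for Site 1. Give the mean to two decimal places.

6.00

Sorted (descending): 36, 24, 24, 24, 22, 20, 16, 4, 4
The 3 values of 24 occupy positions 2–4 → each gets rank 4.
The 2 values of 4 occupy positions 8–9 → each gets rank 9.
Site 1 values → pooled ranks: 20→6, 16→7, 22→5
Mean rank = (6 + 7 + 5) / 3 = 6.00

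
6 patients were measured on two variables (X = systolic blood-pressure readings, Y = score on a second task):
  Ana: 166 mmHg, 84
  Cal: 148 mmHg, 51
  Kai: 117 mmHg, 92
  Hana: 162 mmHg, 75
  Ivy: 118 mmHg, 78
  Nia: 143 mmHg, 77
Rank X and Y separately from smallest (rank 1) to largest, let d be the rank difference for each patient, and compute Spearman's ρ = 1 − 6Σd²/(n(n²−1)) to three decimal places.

-0.371

Ranks of variable 1: 6, 4, 1, 5, 2, 3
Ranks of variable 2: 5, 1, 6, 2, 4, 3
d = r₁ − r₂: 1, 3, -5, 3, -2, 0
d²: 1, 9, 25, 9, 4, 0; Σd² = 48
ρ = 1 − 6·48/(6·35) = 1 − 288/210 = -0.371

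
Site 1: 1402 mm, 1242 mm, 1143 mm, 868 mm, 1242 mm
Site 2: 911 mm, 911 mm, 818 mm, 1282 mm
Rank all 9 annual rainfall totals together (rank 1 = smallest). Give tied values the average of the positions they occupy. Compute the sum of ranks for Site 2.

16

Sorted (ascending): 818, 868, 911, 911, 1143, 1242, 1242, 1282, 1402
The 2 values of 911 occupy positions 3–4 → average rank (3+4)/2 = 3.5.
The 2 values of 1242 occupy positions 6–7 → average rank (6+7)/2 = 6.5.
Site 2 values → pooled ranks: 911→3.5, 911→3.5, 818→1, 1282→8
Rank sum = 3.5 + 3.5 + 1 + 8 = 16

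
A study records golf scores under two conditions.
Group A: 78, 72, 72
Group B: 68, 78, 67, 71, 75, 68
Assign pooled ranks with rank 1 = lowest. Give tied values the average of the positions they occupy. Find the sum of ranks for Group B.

Sorted (ascending): 67, 68, 68, 71, 72, 72, 75, 78, 78
The 2 values of 68 occupy positions 2–3 → average rank (2+3)/2 = 2.5.
The 2 values of 72 occupy positions 5–6 → average rank (5+6)/2 = 5.5.
The 2 values of 78 occupy positions 8–9 → average rank (8+9)/2 = 8.5.
Group B values → pooled ranks: 68→2.5, 78→8.5, 67→1, 71→4, 75→7, 68→2.5
Rank sum = 2.5 + 8.5 + 1 + 4 + 7 + 2.5 = 25.5

25.5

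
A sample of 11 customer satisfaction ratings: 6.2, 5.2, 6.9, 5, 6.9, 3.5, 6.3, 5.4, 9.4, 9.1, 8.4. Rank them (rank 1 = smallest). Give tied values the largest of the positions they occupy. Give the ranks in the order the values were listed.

5, 3, 8, 2, 8, 1, 6, 4, 11, 10, 9

Sorted (ascending): 3.5, 5, 5.2, 5.4, 6.2, 6.3, 6.9, 6.9, 8.4, 9.1, 9.4
The 2 values of 6.9 occupy positions 7–8 → each gets rank 8.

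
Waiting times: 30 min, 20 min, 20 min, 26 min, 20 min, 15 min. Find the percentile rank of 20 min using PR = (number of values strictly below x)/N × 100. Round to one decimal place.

N = 6.
Strictly below 20: 1. Equal to 20: 3.
PR = 1/6 × 100 = 16.7

16.7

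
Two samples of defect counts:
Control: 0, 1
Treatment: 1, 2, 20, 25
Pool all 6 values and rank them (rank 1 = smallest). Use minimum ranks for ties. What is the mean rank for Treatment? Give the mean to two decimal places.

Sorted (ascending): 0, 1, 1, 2, 20, 25
The 2 values of 1 occupy positions 2–3 → each gets rank 2.
Treatment values → pooled ranks: 1→2, 2→4, 20→5, 25→6
Mean rank = (2 + 4 + 5 + 6) / 4 = 4.25

4.25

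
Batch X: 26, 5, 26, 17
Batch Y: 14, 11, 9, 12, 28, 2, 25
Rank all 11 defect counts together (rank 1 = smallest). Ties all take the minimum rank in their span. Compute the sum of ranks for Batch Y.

Sorted (ascending): 2, 5, 9, 11, 12, 14, 17, 25, 26, 26, 28
The 2 values of 26 occupy positions 9–10 → each gets rank 9.
Batch Y values → pooled ranks: 14→6, 11→4, 9→3, 12→5, 28→11, 2→1, 25→8
Rank sum = 6 + 4 + 3 + 5 + 11 + 1 + 8 = 38

38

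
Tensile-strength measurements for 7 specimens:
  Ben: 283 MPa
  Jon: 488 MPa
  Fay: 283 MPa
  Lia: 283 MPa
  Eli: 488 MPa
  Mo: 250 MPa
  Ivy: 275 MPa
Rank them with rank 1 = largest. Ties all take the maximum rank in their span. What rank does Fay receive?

5

Sorted (descending): 488, 488, 283, 283, 283, 275, 250
The 2 values of 488 occupy positions 1–2 → each gets rank 2.
The 3 values of 283 occupy positions 3–5 → each gets rank 5.
Fay has value 283 MPa → rank 5.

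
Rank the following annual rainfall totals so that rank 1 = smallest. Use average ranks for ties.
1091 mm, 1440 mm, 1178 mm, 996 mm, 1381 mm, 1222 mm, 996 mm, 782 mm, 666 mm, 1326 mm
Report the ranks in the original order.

Sorted (ascending): 666, 782, 996, 996, 1091, 1178, 1222, 1326, 1381, 1440
The 2 values of 996 occupy positions 3–4 → average rank (3+4)/2 = 3.5.

5, 10, 6, 3.5, 9, 7, 3.5, 2, 1, 8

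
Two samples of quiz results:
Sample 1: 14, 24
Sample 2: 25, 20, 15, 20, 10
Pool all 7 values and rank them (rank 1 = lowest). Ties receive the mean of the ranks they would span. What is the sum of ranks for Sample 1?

8

Sorted (ascending): 10, 14, 15, 20, 20, 24, 25
The 2 values of 20 occupy positions 4–5 → average rank (4+5)/2 = 4.5.
Sample 1 values → pooled ranks: 14→2, 24→6
Rank sum = 2 + 6 = 8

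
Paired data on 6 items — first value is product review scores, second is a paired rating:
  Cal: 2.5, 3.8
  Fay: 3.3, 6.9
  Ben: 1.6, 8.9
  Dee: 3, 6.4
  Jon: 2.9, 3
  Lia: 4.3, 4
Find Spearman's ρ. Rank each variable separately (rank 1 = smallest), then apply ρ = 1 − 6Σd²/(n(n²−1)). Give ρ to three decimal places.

Ranks of variable 1: 2, 5, 1, 4, 3, 6
Ranks of variable 2: 2, 5, 6, 4, 1, 3
d = r₁ − r₂: 0, 0, -5, 0, 2, 3
d²: 0, 0, 25, 0, 4, 9; Σd² = 38
ρ = 1 − 6·38/(6·35) = 1 − 228/210 = -0.086

-0.086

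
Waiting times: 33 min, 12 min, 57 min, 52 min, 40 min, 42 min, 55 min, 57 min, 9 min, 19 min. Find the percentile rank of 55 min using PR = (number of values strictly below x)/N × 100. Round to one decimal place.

N = 10.
Strictly below 55: 7. Equal to 55: 1.
PR = 7/10 × 100 = 70.0

70.0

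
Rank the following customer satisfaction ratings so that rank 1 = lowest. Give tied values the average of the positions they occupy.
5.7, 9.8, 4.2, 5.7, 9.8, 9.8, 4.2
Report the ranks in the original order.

Sorted (ascending): 4.2, 4.2, 5.7, 5.7, 9.8, 9.8, 9.8
The 2 values of 4.2 occupy positions 1–2 → average rank (1+2)/2 = 1.5.
The 2 values of 5.7 occupy positions 3–4 → average rank (3+4)/2 = 3.5.
The 3 values of 9.8 occupy positions 5–7 → average rank 6.

3.5, 6, 1.5, 3.5, 6, 6, 1.5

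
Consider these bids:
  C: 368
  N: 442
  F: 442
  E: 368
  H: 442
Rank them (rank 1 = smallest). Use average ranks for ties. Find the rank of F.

Sorted (ascending): 368, 368, 442, 442, 442
The 2 values of 368 occupy positions 1–2 → average rank (1+2)/2 = 1.5.
The 3 values of 442 occupy positions 3–5 → average rank 4.
F has value 442 → rank 4.

4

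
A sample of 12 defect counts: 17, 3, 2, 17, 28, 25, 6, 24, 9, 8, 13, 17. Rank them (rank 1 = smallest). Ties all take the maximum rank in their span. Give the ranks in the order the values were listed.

Sorted (ascending): 2, 3, 6, 8, 9, 13, 17, 17, 17, 24, 25, 28
The 3 values of 17 occupy positions 7–9 → each gets rank 9.

9, 2, 1, 9, 12, 11, 3, 10, 5, 4, 6, 9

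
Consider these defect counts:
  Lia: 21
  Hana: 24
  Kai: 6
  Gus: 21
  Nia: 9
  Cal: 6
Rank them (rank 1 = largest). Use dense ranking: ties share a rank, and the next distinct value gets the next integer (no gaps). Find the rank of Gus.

2

Sorted (descending): 24, 21, 21, 9, 6, 6
The 2 values of 21 share dense rank 2.
The 2 values of 6 share dense rank 4.
Remaining distinct values take the next consecutive integers.
Gus has value 21 → rank 2.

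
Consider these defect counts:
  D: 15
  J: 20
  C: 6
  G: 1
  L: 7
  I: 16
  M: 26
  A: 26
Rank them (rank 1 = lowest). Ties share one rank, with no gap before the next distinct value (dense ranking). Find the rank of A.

Sorted (ascending): 1, 6, 7, 15, 16, 20, 26, 26
The 2 values of 26 share dense rank 7.
Remaining distinct values take the next consecutive integers.
A has value 26 → rank 7.

7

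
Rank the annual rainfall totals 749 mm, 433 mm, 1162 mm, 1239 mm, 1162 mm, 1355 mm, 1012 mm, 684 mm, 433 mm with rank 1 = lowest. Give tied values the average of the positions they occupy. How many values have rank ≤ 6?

Sorted (ascending): 433, 433, 684, 749, 1012, 1162, 1162, 1239, 1355
The 2 values of 433 occupy positions 1–2 → average rank (1+2)/2 = 1.5.
The 2 values of 1162 occupy positions 6–7 → average rank (6+7)/2 = 6.5.
Ranks ≤ 6: {1.5, 1.5, 3, 4, 5} → 5 values.

5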